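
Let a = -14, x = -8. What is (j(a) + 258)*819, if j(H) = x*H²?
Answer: -1072890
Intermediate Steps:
j(H) = -8*H²
(j(a) + 258)*819 = (-8*(-14)² + 258)*819 = (-8*196 + 258)*819 = (-1568 + 258)*819 = -1310*819 = -1072890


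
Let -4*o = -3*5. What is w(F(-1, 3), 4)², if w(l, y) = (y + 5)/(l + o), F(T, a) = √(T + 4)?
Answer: 39312/3481 - 17280*√3/3481 ≈ 2.6952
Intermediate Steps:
o = 15/4 (o = -(-3)*5/4 = -¼*(-15) = 15/4 ≈ 3.7500)
F(T, a) = √(4 + T)
w(l, y) = (5 + y)/(15/4 + l) (w(l, y) = (y + 5)/(l + 15/4) = (5 + y)/(15/4 + l))
w(F(-1, 3), 4)² = (4*(5 + 4)/(15 + 4*√(4 - 1)))² = (4*9/(15 + 4*√3))² = (36/(15 + 4*√3))² = 1296/(15 + 4*√3)²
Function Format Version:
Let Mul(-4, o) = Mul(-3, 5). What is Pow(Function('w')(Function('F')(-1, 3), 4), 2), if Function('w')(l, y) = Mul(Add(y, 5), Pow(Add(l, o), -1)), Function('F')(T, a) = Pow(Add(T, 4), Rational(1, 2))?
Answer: Add(Rational(39312, 3481), Mul(Rational(-17280, 3481), Pow(3, Rational(1, 2)))) ≈ 2.6952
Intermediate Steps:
o = Rational(15, 4) (o = Mul(Rational(-1, 4), Mul(-3, 5)) = Mul(Rational(-1, 4), -15) = Rational(15, 4) ≈ 3.7500)
Function('F')(T, a) = Pow(Add(4, T), Rational(1, 2))
Function('w')(l, y) = Mul(Pow(Add(Rational(15, 4), l), -1), Add(5, y)) (Function('w')(l, y) = Mul(Add(y, 5), Pow(Add(l, Rational(15, 4)), -1)) = Mul(Add(5, y), Pow(Add(Rational(15, 4), l), -1)) = Mul(Pow(Add(Rational(15, 4), l), -1), Add(5, y)))
Pow(Function('w')(Function('F')(-1, 3), 4), 2) = Pow(Mul(4, Pow(Add(15, Mul(4, Pow(Add(4, -1), Rational(1, 2)))), -1), Add(5, 4)), 2) = Pow(Mul(4, Pow(Add(15, Mul(4, Pow(3, Rational(1, 2)))), -1), 9), 2) = Pow(Mul(36, Pow(Add(15, Mul(4, Pow(3, Rational(1, 2)))), -1)), 2) = Mul(1296, Pow(Add(15, Mul(4, Pow(3, Rational(1, 2)))), -2))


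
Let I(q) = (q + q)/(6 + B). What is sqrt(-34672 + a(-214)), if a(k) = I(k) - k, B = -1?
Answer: 13*I*sqrt(5110)/5 ≈ 185.86*I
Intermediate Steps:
I(q) = 2*q/5 (I(q) = (q + q)/(6 - 1) = (2*q)/5 = (2*q)*(1/5) = 2*q/5)
a(k) = -3*k/5 (a(k) = 2*k/5 - k = -3*k/5)
sqrt(-34672 + a(-214)) = sqrt(-34672 - 3/5*(-214)) = sqrt(-34672 + 642/5) = sqrt(-172718/5) = 13*I*sqrt(5110)/5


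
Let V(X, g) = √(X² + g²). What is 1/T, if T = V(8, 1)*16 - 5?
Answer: 1/3323 + 16*√65/16615 ≈ 0.0080648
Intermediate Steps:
T = -5 + 16*√65 (T = √(8² + 1²)*16 - 5 = √(64 + 1)*16 - 5 = √65*16 - 5 = 16*√65 - 5 = -5 + 16*√65 ≈ 124.00)
1/T = 1/(-5 + 16*√65)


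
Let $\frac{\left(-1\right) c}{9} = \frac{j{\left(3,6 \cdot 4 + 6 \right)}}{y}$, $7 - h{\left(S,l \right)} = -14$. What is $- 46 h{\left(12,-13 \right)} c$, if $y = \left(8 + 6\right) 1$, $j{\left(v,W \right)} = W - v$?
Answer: $16767$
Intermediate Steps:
$h{\left(S,l \right)} = 21$ ($h{\left(S,l \right)} = 7 - -14 = 7 + 14 = 21$)
$y = 14$ ($y = 14 \cdot 1 = 14$)
$c = - \frac{243}{14}$ ($c = - 9 \frac{\left(6 \cdot 4 + 6\right) - 3}{14} = - 9 \left(\left(24 + 6\right) - 3\right) \frac{1}{14} = - 9 \left(30 - 3\right) \frac{1}{14} = - 9 \cdot 27 \cdot \frac{1}{14} = \left(-9\right) \frac{27}{14} = - \frac{243}{14} \approx -17.357$)
$- 46 h{\left(12,-13 \right)} c = \left(-46\right) 21 \left(- \frac{243}{14}\right) = \left(-966\right) \left(- \frac{243}{14}\right) = 16767$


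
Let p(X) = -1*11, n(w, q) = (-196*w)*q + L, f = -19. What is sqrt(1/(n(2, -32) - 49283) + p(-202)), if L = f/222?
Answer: I*sqrt(731739322978313)/8156077 ≈ 3.3166*I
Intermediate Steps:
L = -19/222 ≈ -0.085586
n(w, q) = -19/222 - 196*q*w (n(w, q) = (-196*w)*q - 19/222 = -196*q*w - 19/222 = -19/222 - 196*q*w)
p(X) = -11
sqrt(1/(n(2, -32) - 49283) + p(-202)) = sqrt(1/((-19/222 - 196*(-32)*2) - 49283) - 11) = sqrt(1/((-19/222 + 12544) - 49283) - 11) = sqrt(1/(2784749/222 - 49283) - 11) = sqrt(1/(-8156077/222) - 11) = sqrt(-222/8156077 - 11) = sqrt(-89717069/8156077) = I*sqrt(731739322978313)/8156077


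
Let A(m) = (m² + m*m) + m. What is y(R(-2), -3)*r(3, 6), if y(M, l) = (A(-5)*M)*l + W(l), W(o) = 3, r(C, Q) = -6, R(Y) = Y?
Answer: -1638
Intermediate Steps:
A(m) = m + 2*m² (A(m) = (m² + m²) + m = 2*m² + m = m + 2*m²)
y(M, l) = 3 + 45*M*l (y(M, l) = ((-5*(1 + 2*(-5)))*M)*l + 3 = ((-5*(1 - 10))*M)*l + 3 = ((-5*(-9))*M)*l + 3 = (45*M)*l + 3 = 45*M*l + 3 = 3 + 45*M*l)
y(R(-2), -3)*r(3, 6) = (3 + 45*(-2)*(-3))*(-6) = (3 + 270)*(-6) = 273*(-6) = -1638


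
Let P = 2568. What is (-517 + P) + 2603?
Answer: 4654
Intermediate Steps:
(-517 + P) + 2603 = (-517 + 2568) + 2603 = 2051 + 2603 = 4654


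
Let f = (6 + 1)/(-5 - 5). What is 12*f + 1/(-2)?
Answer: -89/10 ≈ -8.9000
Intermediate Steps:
f = -7/10 (f = 7/(-10) = 7*(-⅒) = -7/10 ≈ -0.70000)
12*f + 1/(-2) = 12*(-7/10) + 1/(-2) = -42/5 - ½ = -89/10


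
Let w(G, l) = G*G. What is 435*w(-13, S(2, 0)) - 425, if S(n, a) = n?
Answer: 73090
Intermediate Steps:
w(G, l) = G²
435*w(-13, S(2, 0)) - 425 = 435*(-13)² - 425 = 435*169 - 425 = 73515 - 425 = 73090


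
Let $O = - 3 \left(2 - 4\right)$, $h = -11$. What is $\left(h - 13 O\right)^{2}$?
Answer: $7921$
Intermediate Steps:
$O = 6$ ($O = \left(-3\right) \left(-2\right) = 6$)
$\left(h - 13 O\right)^{2} = \left(-11 - 78\right)^{2} = \left(-89\right)^{2} = 7921$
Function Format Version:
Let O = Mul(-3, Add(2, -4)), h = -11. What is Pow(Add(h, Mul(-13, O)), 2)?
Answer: 7921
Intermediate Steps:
O = 6 (O = Mul(-3, -2) = 6)
Pow(Add(h, Mul(-13, O)), 2) = Pow(Add(-11, Mul(-13, 6)), 2) = Pow(Add(-11, -78), 2) = Pow(-89, 2) = 7921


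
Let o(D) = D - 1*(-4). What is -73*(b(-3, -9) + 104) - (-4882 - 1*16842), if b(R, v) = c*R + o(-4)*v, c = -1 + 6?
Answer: 15227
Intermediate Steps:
o(D) = 4 + D (o(D) = D + 4 = 4 + D)
c = 5
b(R, v) = 5*R (b(R, v) = 5*R + (4 - 4)*v = 5*R + 0*v = 5*R + 0 = 5*R)
-73*(b(-3, -9) + 104) - (-4882 - 1*16842) = -73*(5*(-3) + 104) - (-4882 - 1*16842) = -73*(-15 + 104) - (-4882 - 16842) = -73*89 - 1*(-21724) = -6497 + 21724 = 15227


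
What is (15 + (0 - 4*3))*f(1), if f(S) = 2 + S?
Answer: 9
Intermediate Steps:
(15 + (0 - 4*3))*f(1) = (15 + (0 - 4*3))*(2 + 1) = (15 + (0 - 12))*3 = (15 - 12)*3 = 3*3 = 9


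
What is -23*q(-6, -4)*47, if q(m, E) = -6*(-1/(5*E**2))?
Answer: -3243/40 ≈ -81.075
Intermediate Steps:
q(m, E) = 6/(5*E**2) (q(m, E) = -6*(-1/(5*E**2)) = -(-6)/(5*E**2) = 6/(5*E**2))
-23*q(-6, -4)*47 = -138/(5*(-4)**2)*47 = -138/(5*16)*47 = -23*3/40*47 = -69/40*47 = -3243/40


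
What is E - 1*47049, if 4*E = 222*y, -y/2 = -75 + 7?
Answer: -39501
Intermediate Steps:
y = 136 (y = -2*(-75 + 7) = -2*(-68) = 136)
E = 7548 (E = (222*136)/4 = (¼)*30192 = 7548)
E - 1*47049 = 7548 - 1*47049 = 7548 - 47049 = -39501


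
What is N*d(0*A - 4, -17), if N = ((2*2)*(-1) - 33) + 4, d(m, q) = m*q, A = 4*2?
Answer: -2244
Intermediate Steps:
A = 8
N = -33 (N = (4*(-1) - 33) + 4 = (-4 - 33) + 4 = -37 + 4 = -33)
N*d(0*A - 4, -17) = -33*(0*8 - 4)*(-17) = -33*(0 - 4)*(-17) = -(-132)*(-17) = -33*68 = -2244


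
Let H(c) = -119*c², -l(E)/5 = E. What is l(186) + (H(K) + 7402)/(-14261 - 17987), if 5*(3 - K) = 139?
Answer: -374060653/403100 ≈ -927.96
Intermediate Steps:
K = -124/5 (K = 3 - ⅕*139 = 3 - 139/5 = -124/5 ≈ -24.800)
l(E) = -5*E
l(186) + (H(K) + 7402)/(-14261 - 17987) = -5*186 + (-119*(-124/5)² + 7402)/(-14261 - 17987) = -930 + (-119*15376/25 + 7402)/(-32248) = -930 + (-1829744/25 + 7402)*(-1/32248) = -930 - 1644694/25*(-1/32248) = -930 + 822347/403100 = -374060653/403100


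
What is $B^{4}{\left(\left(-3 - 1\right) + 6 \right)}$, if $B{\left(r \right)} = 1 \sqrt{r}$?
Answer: $4$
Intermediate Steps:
$B{\left(r \right)} = \sqrt{r}$
$B^{4}{\left(\left(-3 - 1\right) + 6 \right)} = \left(\sqrt{\left(-3 - 1\right) + 6}\right)^{4} = \left(\sqrt{-4 + 6}\right)^{4} = \left(\sqrt{2}\right)^{4} = 4$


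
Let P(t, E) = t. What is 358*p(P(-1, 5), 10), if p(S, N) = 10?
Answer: 3580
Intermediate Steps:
358*p(P(-1, 5), 10) = 358*10 = 3580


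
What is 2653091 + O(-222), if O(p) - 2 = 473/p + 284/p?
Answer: 588985889/222 ≈ 2.6531e+6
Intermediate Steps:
O(p) = 2 + 757/p (O(p) = 2 + (473/p + 284/p) = 2 + 757/p)
2653091 + O(-222) = 2653091 + (2 + 757/(-222)) = 2653091 + (2 + 757*(-1/222)) = 2653091 + (2 - 757/222) = 2653091 - 313/222 = 588985889/222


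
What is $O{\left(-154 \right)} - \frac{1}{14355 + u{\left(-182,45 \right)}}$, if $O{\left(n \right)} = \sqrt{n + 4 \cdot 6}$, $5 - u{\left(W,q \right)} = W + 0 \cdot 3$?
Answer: $- \frac{1}{14542} + i \sqrt{130} \approx -6.8766 \cdot 10^{-5} + 11.402 i$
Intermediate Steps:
$u{\left(W,q \right)} = 5 - W$ ($u{\left(W,q \right)} = 5 - \left(W + 0 \cdot 3\right) = 5 - \left(W + 0\right) = 5 - W$)
$O{\left(n \right)} = \sqrt{24 + n}$ ($O{\left(n \right)} = \sqrt{n + 24} = \sqrt{24 + n}$)
$O{\left(-154 \right)} - \frac{1}{14355 + u{\left(-182,45 \right)}} = \sqrt{24 - 154} - \frac{1}{14355 + \left(5 - -182\right)} = \sqrt{-130} - \frac{1}{14355 + \left(5 + 182\right)} = i \sqrt{130} - \frac{1}{14355 + 187} = i \sqrt{130} - \frac{1}{14542} = - \frac{1}{14542} + i \sqrt{130}$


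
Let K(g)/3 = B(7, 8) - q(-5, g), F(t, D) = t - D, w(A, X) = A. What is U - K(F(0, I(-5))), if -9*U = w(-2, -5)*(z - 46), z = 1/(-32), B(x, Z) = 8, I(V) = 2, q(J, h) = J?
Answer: -2363/48 ≈ -49.229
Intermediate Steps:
z = -1/32 ≈ -0.031250
K(g) = 39 (K(g) = 3*(8 - 1*(-5)) = 3*(8 + 5) = 3*13 = 39)
U = -491/48 (U = -(-2)*(-1/32 - 46)/9 = -(-2)*(-1473)/(9*32) = -1/9*1473/16 = -491/48 ≈ -10.229)
U - K(F(0, I(-5))) = -491/48 - 1*39 = -491/48 - 39 = -2363/48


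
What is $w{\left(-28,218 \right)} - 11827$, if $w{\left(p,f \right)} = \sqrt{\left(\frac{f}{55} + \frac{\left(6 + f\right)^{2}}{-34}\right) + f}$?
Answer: $-11827 + \frac{12 i \sqrt{7611835}}{935} \approx -11827.0 + 35.409 i$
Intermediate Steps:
$w{\left(p,f \right)} = \sqrt{- \frac{\left(6 + f\right)^{2}}{34} + \frac{56 f}{55}}$ ($w{\left(p,f \right)} = \sqrt{\left(f \frac{1}{55} + \left(6 + f\right)^{2} \left(- \frac{1}{34}\right)\right) + f} = \sqrt{\left(\frac{f}{55} - \frac{\left(6 + f\right)^{2}}{34}\right) + f} = \sqrt{\left(- \frac{\left(6 + f\right)^{2}}{34} + \frac{f}{55}\right) + f} = \sqrt{- \frac{\left(6 + f\right)^{2}}{34} + \frac{56 f}{55}}$)
$w{\left(-28,218 \right)} - 11827 = \frac{\sqrt{- 102850 \left(6 + 218\right)^{2} + 3560480 \cdot 218}}{1870} - 11827 = \frac{\sqrt{- 102850 \cdot 224^{2} + 776184640}}{1870} - 11827 = \frac{\sqrt{\left(-102850\right) 50176 + 776184640}}{1870} - 11827 = \frac{\sqrt{-5160601600 + 776184640}}{1870} - 11827 = \frac{\sqrt{-4384416960}}{1870} - 11827 = \frac{24 i \sqrt{7611835}}{1870} - 11827 = \frac{12 i \sqrt{7611835}}{935} - 11827 = -11827 + \frac{12 i \sqrt{7611835}}{935}$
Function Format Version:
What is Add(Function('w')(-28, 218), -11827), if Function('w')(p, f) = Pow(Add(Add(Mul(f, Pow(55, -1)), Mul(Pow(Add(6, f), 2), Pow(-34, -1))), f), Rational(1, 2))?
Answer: Add(-11827, Mul(Rational(12, 935), I, Pow(7611835, Rational(1, 2)))) ≈ Add(-11827., Mul(35.409, I))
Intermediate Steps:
Function('w')(p, f) = Pow(Add(Mul(Rational(-1, 34), Pow(Add(6, f), 2)), Mul(Rational(56, 55), f)), Rational(1, 2)) (Function('w')(p, f) = Pow(Add(Add(Mul(f, Rational(1, 55)), Mul(Pow(Add(6, f), 2), Rational(-1, 34))), f), Rational(1, 2)) = Pow(Add(Add(Mul(Rational(1, 55), f), Mul(Rational(-1, 34), Pow(Add(6, f), 2))), f), Rational(1, 2)) = Pow(Add(Add(Mul(Rational(-1, 34), Pow(Add(6, f), 2)), Mul(Rational(1, 55), f)), f), Rational(1, 2)) = Pow(Add(Mul(Rational(-1, 34), Pow(Add(6, f), 2)), Mul(Rational(56, 55), f)), Rational(1, 2)))
Add(Function('w')(-28, 218), -11827) = Add(Mul(Rational(1, 1870), Pow(Add(Mul(-102850, Pow(Add(6, 218), 2)), Mul(3560480, 218)), Rational(1, 2))), -11827) = Add(Mul(Rational(1, 1870), Pow(Add(Mul(-102850, Pow(224, 2)), 776184640), Rational(1, 2))), -11827) = Add(Mul(Rational(1, 1870), Pow(Add(Mul(-102850, 50176), 776184640), Rational(1, 2))), -11827) = Add(Mul(Rational(1, 1870), Pow(Add(-5160601600, 776184640), Rational(1, 2))), -11827) = Add(Mul(Rational(1, 1870), Pow(-4384416960, Rational(1, 2))), -11827) = Add(Mul(Rational(1, 1870), Mul(24, I, Pow(7611835, Rational(1, 2)))), -11827) = Add(Mul(Rational(12, 935), I, Pow(7611835, Rational(1, 2))), -11827) = Add(-11827, Mul(Rational(12, 935), I, Pow(7611835, Rational(1, 2))))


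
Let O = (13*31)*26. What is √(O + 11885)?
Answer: √22363 ≈ 149.54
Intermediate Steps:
O = 10478 (O = 403*26 = 10478)
√(O + 11885) = √(10478 + 11885) = √22363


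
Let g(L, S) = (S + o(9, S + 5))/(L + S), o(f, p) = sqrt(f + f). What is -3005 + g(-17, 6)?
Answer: -33061/11 - 3*sqrt(2)/11 ≈ -3005.9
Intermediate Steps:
o(f, p) = sqrt(2)*sqrt(f) (o(f, p) = sqrt(2*f) = sqrt(2)*sqrt(f))
g(L, S) = (S + 3*sqrt(2))/(L + S) (g(L, S) = (S + sqrt(2)*sqrt(9))/(L + S) = (S + sqrt(2)*3)/(L + S) = (S + 3*sqrt(2))/(L + S))
-3005 + g(-17, 6) = -3005 + (6 + 3*sqrt(2))/(-17 + 6) = -3005 + (6 + 3*sqrt(2))/(-11) = -3005 - (6 + 3*sqrt(2))/11 = -3005 + (-6/11 - 3*sqrt(2)/11) = -33061/11 - 3*sqrt(2)/11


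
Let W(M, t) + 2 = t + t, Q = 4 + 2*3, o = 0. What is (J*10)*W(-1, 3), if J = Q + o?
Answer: 400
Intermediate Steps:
Q = 10 (Q = 4 + 6 = 10)
J = 10 (J = 10 + 0 = 10)
W(M, t) = -2 + 2*t (W(M, t) = -2 + (t + t) = -2 + 2*t)
(J*10)*W(-1, 3) = (10*10)*(-2 + 2*3) = 100*(-2 + 6) = 100*4 = 400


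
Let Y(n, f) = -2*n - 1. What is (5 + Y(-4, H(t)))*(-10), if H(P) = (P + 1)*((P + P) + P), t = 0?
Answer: -120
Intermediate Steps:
H(P) = 3*P*(1 + P) (H(P) = (1 + P)*(2*P + P) = (1 + P)*(3*P) = 3*P*(1 + P))
Y(n, f) = -1 - 2*n
(5 + Y(-4, H(t)))*(-10) = (5 + (-1 - 2*(-4)))*(-10) = (5 + (-1 + 8))*(-10) = (5 + 7)*(-10) = 12*(-10) = -120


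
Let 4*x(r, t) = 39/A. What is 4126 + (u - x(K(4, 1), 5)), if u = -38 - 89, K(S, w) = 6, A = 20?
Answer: 319881/80 ≈ 3998.5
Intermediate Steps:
u = -127
x(r, t) = 39/80 (x(r, t) = (39/20)/4 = (39*(1/20))/4 = (¼)*(39/20) = 39/80)
4126 + (u - x(K(4, 1), 5)) = 4126 + (-127 - 1*39/80) = 4126 + (-127 - 39/80) = 4126 - 10199/80 = 319881/80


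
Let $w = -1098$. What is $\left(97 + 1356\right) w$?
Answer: $-1595394$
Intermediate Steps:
$\left(97 + 1356\right) w = \left(97 + 1356\right) \left(-1098\right) = 1453 \left(-1098\right) = -1595394$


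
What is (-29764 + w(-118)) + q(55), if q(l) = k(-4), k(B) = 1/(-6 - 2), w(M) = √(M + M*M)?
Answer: -238113/8 + 3*√1534 ≈ -29647.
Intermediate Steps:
w(M) = √(M + M²)
k(B) = -⅛ (k(B) = 1/(-8) = -⅛)
q(l) = -⅛
(-29764 + w(-118)) + q(55) = (-29764 + √(-118*(1 - 118))) - ⅛ = (-29764 + √(-118*(-117))) - ⅛ = (-29764 + √13806) - ⅛ = (-29764 + 3*√1534) - ⅛ = -238113/8 + 3*√1534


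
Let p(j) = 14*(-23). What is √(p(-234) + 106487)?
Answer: √106165 ≈ 325.83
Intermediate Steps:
p(j) = -322
√(p(-234) + 106487) = √(-322 + 106487) = √106165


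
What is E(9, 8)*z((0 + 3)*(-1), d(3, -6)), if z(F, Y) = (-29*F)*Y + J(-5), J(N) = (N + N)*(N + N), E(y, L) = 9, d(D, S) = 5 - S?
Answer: 9513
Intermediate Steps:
J(N) = 4*N² (J(N) = (2*N)*(2*N) = 4*N²)
z(F, Y) = 100 - 29*F*Y (z(F, Y) = (-29*F)*Y + 4*(-5)² = -29*F*Y + 4*25 = -29*F*Y + 100 = 100 - 29*F*Y)
E(9, 8)*z((0 + 3)*(-1), d(3, -6)) = 9*(100 - 29*(0 + 3)*(-1)*(5 - 1*(-6))) = 9*(100 - 29*3*(-1)*(5 + 6)) = 9*(100 - 29*(-3)*11) = 9*(100 + 957) = 9*1057 = 9513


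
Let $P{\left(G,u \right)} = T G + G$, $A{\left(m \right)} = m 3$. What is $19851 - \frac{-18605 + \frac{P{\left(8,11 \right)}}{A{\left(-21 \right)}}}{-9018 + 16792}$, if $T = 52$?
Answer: $\frac{9723438001}{489762} \approx 19853.0$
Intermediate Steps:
$A{\left(m \right)} = 3 m$
$P{\left(G,u \right)} = 53 G$ ($P{\left(G,u \right)} = 52 G + G = 53 G$)
$19851 - \frac{-18605 + \frac{P{\left(8,11 \right)}}{A{\left(-21 \right)}}}{-9018 + 16792} = 19851 - \frac{-18605 + \frac{53 \cdot 8}{3 \left(-21\right)}}{-9018 + 16792} = 19851 - \frac{-18605 + \frac{424}{-63}}{7774} = 19851 - \left(-18605 + 424 \left(- \frac{1}{63}\right)\right) \frac{1}{7774} = 19851 - \left(-18605 - \frac{424}{63}\right) \frac{1}{7774} = 19851 - \left(- \frac{1172539}{63}\right) \frac{1}{7774} = 19851 - - \frac{1172539}{489762} = 19851 + \frac{1172539}{489762} = \frac{9723438001}{489762}$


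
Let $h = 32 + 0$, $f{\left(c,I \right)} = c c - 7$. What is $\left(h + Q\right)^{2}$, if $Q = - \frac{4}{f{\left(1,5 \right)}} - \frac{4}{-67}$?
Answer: $\frac{43270084}{40401} \approx 1071.0$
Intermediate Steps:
$f{\left(c,I \right)} = -7 + c^{2}$ ($f{\left(c,I \right)} = c^{2} - 7 = -7 + c^{2}$)
$Q = \frac{146}{201}$ ($Q = - \frac{4}{-7 + 1^{2}} - \frac{4}{-67} = - \frac{4}{-7 + 1} - - \frac{4}{67} = - \frac{4}{-6} + \frac{4}{67} = \left(-4\right) \left(- \frac{1}{6}\right) + \frac{4}{67} = \frac{2}{3} + \frac{4}{67} = \frac{146}{201} \approx 0.72637$)
$h = 32$
$\left(h + Q\right)^{2} = \left(32 + \frac{146}{201}\right)^{2} = \left(\frac{6578}{201}\right)^{2} = \frac{43270084}{40401}$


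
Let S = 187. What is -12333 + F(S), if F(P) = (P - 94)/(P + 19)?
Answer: -2540505/206 ≈ -12333.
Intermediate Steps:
F(P) = (-94 + P)/(19 + P)
-12333 + F(S) = -12333 + (-94 + 187)/(19 + 187) = -12333 + 93/206 = -2540505/206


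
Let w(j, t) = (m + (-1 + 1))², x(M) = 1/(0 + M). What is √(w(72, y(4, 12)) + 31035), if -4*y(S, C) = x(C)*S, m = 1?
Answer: 2*√7759 ≈ 176.17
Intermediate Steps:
x(M) = 1/M
y(S, C) = -S/(4*C)
w(j, t) = 1 (w(j, t) = (1 + (-1 + 1))² = (1 + 0)² = 1² = 1)
√(w(72, y(4, 12)) + 31035) = √(1 + 31035) = √31036 = 2*√7759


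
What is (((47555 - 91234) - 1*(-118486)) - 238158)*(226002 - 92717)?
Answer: -21772238035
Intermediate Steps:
(((47555 - 91234) - 1*(-118486)) - 238158)*(226002 - 92717) = ((-43679 + 118486) - 238158)*133285 = (74807 - 238158)*133285 = -163351*133285 = -21772238035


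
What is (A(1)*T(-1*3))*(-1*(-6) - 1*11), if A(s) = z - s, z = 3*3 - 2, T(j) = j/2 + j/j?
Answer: 15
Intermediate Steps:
T(j) = 1 + j/2 (T(j) = j*(½) + 1 = j/2 + 1 = 1 + j/2)
z = 7 (z = 9 - 2 = 7)
A(s) = 7 - s
(A(1)*T(-1*3))*(-1*(-6) - 1*11) = ((7 - 1*1)*(1 + (-1*3)/2))*(-1*(-6) - 1*11) = ((7 - 1)*(1 + (½)*(-3)))*(6 - 11) = (6*(1 - 3/2))*(-5) = (6*(-½))*(-5) = -3*(-5) = 15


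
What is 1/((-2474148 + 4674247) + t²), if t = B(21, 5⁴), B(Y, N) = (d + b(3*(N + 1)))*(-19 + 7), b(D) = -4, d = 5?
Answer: 1/2200243 ≈ 4.5450e-7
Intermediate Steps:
B(Y, N) = -12 (B(Y, N) = (5 - 4)*(-19 + 7) = 1*(-12) = -12)
t = -12
1/((-2474148 + 4674247) + t²) = 1/((-2474148 + 4674247) + (-12)²) = 1/(2200099 + 144) = 1/2200243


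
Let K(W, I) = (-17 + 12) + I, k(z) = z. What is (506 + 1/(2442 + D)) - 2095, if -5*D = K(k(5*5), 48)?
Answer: -19333358/12167 ≈ -1589.0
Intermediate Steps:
K(W, I) = -5 + I
D = -43/5 (D = -(-5 + 48)/5 = -⅕*43 = -43/5 ≈ -8.6000)
(506 + 1/(2442 + D)) - 2095 = (506 + 1/(2442 - 43/5)) - 2095 = (506 + 1/(12167/5)) - 2095 = (506 + 5/12167) - 2095 = 6156507/12167 - 2095 = -19333358/12167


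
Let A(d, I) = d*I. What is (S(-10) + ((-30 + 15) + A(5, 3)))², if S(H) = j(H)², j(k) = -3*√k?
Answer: 8100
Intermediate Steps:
S(H) = 9*H (S(H) = (-3*√H)² = 9*H)
A(d, I) = I*d
(S(-10) + ((-30 + 15) + A(5, 3)))² = (9*(-10) + ((-30 + 15) + 3*5))² = (-90 + (-15 + 15))² = (-90 + 0)² = (-90)² = 8100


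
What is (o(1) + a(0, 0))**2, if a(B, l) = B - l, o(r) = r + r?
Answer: 4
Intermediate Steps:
o(r) = 2*r
(o(1) + a(0, 0))**2 = (2*1 + (0 - 1*0))**2 = (2 + (0 + 0))**2 = (2 + 0)**2 = 2**2 = 4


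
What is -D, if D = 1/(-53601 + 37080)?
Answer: 1/16521 ≈ 6.0529e-5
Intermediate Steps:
D = -1/16521 (D = 1/(-16521) = -1/16521 ≈ -6.0529e-5)
-D = -1*(-1/16521) = 1/16521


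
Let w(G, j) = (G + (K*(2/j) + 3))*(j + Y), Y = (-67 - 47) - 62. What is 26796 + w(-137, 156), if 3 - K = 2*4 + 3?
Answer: 1149644/39 ≈ 29478.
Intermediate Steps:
K = -8 (K = 3 - (2*4 + 3) = 3 - (8 + 3) = 3 - 1*11 = 3 - 11 = -8)
Y = -176 (Y = -114 - 62 = -176)
w(G, j) = (-176 + j)*(3 + G - 16/j) (w(G, j) = (G + (-16/j + 3))*(j - 176) = (G + (-16/j + 3))*(-176 + j) = (G + (3 - 16/j))*(-176 + j) = (3 + G - 16/j)*(-176 + j) = (-176 + j)*(3 + G - 16/j))
26796 + w(-137, 156) = 26796 + (-544 - 176*(-137) + 3*156 + 2816/156 - 137*156) = 26796 + (-544 + 24112 + 468 + 2816*(1/156) - 21372) = 26796 + (-544 + 24112 + 468 + 704/39 - 21372) = 26796 + 104600/39 = 1149644/39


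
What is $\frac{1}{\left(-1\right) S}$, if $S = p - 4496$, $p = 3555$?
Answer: $\frac{1}{941} \approx 0.0010627$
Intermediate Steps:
$S = -941$ ($S = 3555 - 4496 = -941$)
$\frac{1}{\left(-1\right) S} = \frac{1}{\left(-1\right) \left(-941\right)} = \frac{1}{941}$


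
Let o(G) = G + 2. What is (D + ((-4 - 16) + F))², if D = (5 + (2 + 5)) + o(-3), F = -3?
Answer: 144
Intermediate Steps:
o(G) = 2 + G
D = 11 (D = (5 + (2 + 5)) + (2 - 3) = (5 + 7) - 1 = 12 - 1 = 11)
(D + ((-4 - 16) + F))² = (11 + ((-4 - 16) - 3))² = (11 + (-20 - 3))² = (11 - 23)² = (-12)² = 144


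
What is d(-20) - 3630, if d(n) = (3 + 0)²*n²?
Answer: -30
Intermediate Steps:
d(n) = 9*n² (d(n) = 3²*n² = 9*n²)
d(-20) - 3630 = 9*(-20)² - 3630 = 9*400 - 3630 = 3600 - 3630 = -30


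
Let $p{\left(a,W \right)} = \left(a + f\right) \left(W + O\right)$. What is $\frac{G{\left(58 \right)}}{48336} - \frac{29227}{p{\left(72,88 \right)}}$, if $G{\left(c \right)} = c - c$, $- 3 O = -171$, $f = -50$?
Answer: $- \frac{2657}{290} \approx -9.1621$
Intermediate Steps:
$O = 57$ ($O = \left(- \frac{1}{3}\right) \left(-171\right) = 57$)
$G{\left(c \right)} = 0$
$p{\left(a,W \right)} = \left(-50 + a\right) \left(57 + W\right)$ ($p{\left(a,W \right)} = \left(a - 50\right) \left(W + 57\right) = \left(-50 + a\right) \left(57 + W\right)$)
$\frac{G{\left(58 \right)}}{48336} - \frac{29227}{p{\left(72,88 \right)}} = \frac{0}{48336} - \frac{29227}{-2850 - 4400 + 57 \cdot 72 + 88 \cdot 72} = 0 \cdot \frac{1}{48336} - \frac{29227}{-2850 - 4400 + 4104 + 6336} = 0 - \frac{29227}{3190} = 0 - \frac{2657}{290} = - \frac{2657}{290}$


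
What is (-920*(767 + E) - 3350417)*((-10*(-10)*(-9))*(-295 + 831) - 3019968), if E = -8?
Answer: 14180026814496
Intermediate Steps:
(-920*(767 + E) - 3350417)*((-10*(-10)*(-9))*(-295 + 831) - 3019968) = (-920*(767 - 8) - 3350417)*((-10*(-10)*(-9))*(-295 + 831) - 3019968) = (-920*759 - 3350417)*((100*(-9))*536 - 3019968) = (-698280 - 3350417)*(-900*536 - 3019968) = -4048697*(-482400 - 3019968) = -4048697*(-3502368) = 14180026814496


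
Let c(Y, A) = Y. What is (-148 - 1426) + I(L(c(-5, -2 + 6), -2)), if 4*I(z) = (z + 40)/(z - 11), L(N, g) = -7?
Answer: -37787/24 ≈ -1574.5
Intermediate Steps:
I(z) = (40 + z)/(4*(-11 + z)) (I(z) = ((z + 40)/(z - 11))/4 = ((40 + z)/(-11 + z))/4 = (40 + z)/(4*(-11 + z)))
(-148 - 1426) + I(L(c(-5, -2 + 6), -2)) = (-148 - 1426) + (40 - 7)/(4*(-11 - 7)) = -1574 + (¼)*33/(-18) = -1574 + (¼)*(-1/18)*33 = -1574 - 11/24 = -37787/24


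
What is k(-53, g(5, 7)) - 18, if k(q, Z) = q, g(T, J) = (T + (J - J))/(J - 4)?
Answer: -71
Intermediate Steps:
g(T, J) = T/(-4 + J) (g(T, J) = (T + 0)/(-4 + J) = T/(-4 + J))
k(-53, g(5, 7)) - 18 = -53 - 18 = -71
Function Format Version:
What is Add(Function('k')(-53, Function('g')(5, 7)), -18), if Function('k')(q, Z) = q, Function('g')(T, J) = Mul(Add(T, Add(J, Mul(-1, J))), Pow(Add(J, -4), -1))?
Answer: -71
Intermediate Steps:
Function('g')(T, J) = Mul(T, Pow(Add(-4, J), -1)) (Function('g')(T, J) = Mul(Add(T, 0), Pow(Add(-4, J), -1)) = Mul(T, Pow(Add(-4, J), -1)))
Add(Function('k')(-53, Function('g')(5, 7)), -18) = Add(-53, -18) = -71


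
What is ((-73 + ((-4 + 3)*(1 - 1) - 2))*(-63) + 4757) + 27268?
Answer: 36750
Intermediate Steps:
((-73 + ((-4 + 3)*(1 - 1) - 2))*(-63) + 4757) + 27268 = ((-73 + (-1*0 - 2))*(-63) + 4757) + 27268 = ((-73 + (0 - 2))*(-63) + 4757) + 27268 = ((-73 - 2)*(-63) + 4757) + 27268 = (-75*(-63) + 4757) + 27268 = (4725 + 4757) + 27268 = 9482 + 27268 = 36750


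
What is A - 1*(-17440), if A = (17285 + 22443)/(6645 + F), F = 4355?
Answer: 23984966/1375 ≈ 17444.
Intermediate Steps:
A = 4966/1375 (A = (17285 + 22443)/(6645 + 4355) = 39728/11000 = 39728*(1/11000) = 4966/1375 ≈ 3.6116)
A - 1*(-17440) = 4966/1375 - 1*(-17440) = 4966/1375 + 17440 = 23984966/1375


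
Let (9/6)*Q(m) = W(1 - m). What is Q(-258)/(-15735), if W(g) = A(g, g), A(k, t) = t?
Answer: -518/47205 ≈ -0.010973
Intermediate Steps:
W(g) = g
Q(m) = ⅔ - 2*m/3 (Q(m) = 2*(1 - m)/3 = ⅔ - 2*m/3)
Q(-258)/(-15735) = (⅔ - ⅔*(-258))/(-15735) = (⅔ + 172)*(-1/15735) = (518/3)*(-1/15735) = -518/47205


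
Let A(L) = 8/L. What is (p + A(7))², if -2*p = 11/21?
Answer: 1369/1764 ≈ 0.77608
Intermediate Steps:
p = -11/42 (p = -11/(2*21) = -½*11/21 = -11/42 ≈ -0.26190)
(p + A(7))² = (-11/42 + 8/7)² = (37/42)² = 1369/1764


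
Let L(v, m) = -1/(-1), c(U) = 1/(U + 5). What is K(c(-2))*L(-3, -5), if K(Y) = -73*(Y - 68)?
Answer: 14819/3 ≈ 4939.7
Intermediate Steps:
c(U) = 1/(5 + U)
K(Y) = 4964 - 73*Y (K(Y) = -73*(-68 + Y) = 4964 - 73*Y)
L(v, m) = 1 (L(v, m) = -1*(-1) = 1)
K(c(-2))*L(-3, -5) = (4964 - 73/(5 - 2))*1 = (4964 - 73/3)*1 = (14819/3)*1 = 14819/3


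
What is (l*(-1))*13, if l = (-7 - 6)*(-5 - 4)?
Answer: -1521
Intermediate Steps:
l = 117 (l = -13*(-9) = 117)
(l*(-1))*13 = (117*(-1))*13 = -117*13 = -1521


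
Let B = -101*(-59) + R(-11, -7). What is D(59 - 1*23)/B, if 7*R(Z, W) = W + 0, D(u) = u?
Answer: 2/331 ≈ 0.0060423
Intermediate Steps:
R(Z, W) = W/7 (R(Z, W) = (W + 0)/7 = W/7)
B = 5958 (B = -101*(-59) + (1/7)*(-7) = 5959 - 1 = 5958)
D(59 - 1*23)/B = (59 - 1*23)/5958 = (59 - 23)*(1/5958) = 36*(1/5958) = 2/331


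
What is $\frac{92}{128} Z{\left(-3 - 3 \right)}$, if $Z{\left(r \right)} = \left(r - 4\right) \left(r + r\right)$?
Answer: $\frac{345}{4} \approx 86.25$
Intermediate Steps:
$Z{\left(r \right)} = 2 r \left(-4 + r\right)$ ($Z{\left(r \right)} = \left(-4 + r\right) 2 r = 2 r \left(-4 + r\right)$)
$\frac{92}{128} Z{\left(-3 - 3 \right)} = \frac{92}{128} \cdot 2 \left(-3 - 3\right) \left(-4 - 6\right) = 92 \cdot \frac{1}{128} \cdot 2 \left(-3 - 3\right) \left(-4 - 6\right) = \frac{23 \cdot 2 \left(-6\right) \left(-4 - 6\right)}{32} = \frac{23 \cdot 2 \left(-6\right) \left(-10\right)}{32} = \frac{23}{32} \cdot 120 = \frac{345}{4}$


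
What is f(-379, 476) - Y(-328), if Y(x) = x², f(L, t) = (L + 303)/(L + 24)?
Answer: -38192244/355 ≈ -1.0758e+5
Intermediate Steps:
f(L, t) = (303 + L)/(24 + L)
f(-379, 476) - Y(-328) = (303 - 379)/(24 - 379) - 1*(-328)² = -76/(-355) - 1*107584 = -1/355*(-76) - 107584 = 76/355 - 107584 = -38192244/355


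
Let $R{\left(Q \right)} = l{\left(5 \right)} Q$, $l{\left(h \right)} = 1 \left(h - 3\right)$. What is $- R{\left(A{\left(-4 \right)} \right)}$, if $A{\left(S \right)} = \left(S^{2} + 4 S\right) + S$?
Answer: $8$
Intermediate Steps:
$A{\left(S \right)} = S^{2} + 5 S$
$l{\left(h \right)} = -3 + h$ ($l{\left(h \right)} = 1 \left(-3 + h\right) = -3 + h$)
$R{\left(Q \right)} = 2 Q$ ($R{\left(Q \right)} = \left(-3 + 5\right) Q = 2 Q$)
$- R{\left(A{\left(-4 \right)} \right)} = - 2 \left(- 4 \left(5 - 4\right)\right) = - 2 \left(\left(-4\right) 1\right) = - 2 \left(-4\right) = \left(-1\right) \left(-8\right) = 8$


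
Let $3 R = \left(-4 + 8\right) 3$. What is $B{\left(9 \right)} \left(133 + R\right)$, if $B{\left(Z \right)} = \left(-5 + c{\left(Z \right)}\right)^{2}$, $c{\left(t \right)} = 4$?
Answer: $137$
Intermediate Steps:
$B{\left(Z \right)} = 1$ ($B{\left(Z \right)} = \left(-5 + 4\right)^{2} = \left(-1\right)^{2} = 1$)
$R = 4$ ($R = \frac{\left(-4 + 8\right) 3}{3} = \frac{4 \cdot 3}{3} = \frac{1}{3} \cdot 12 = 4$)
$B{\left(9 \right)} \left(133 + R\right) = 1 \left(133 + 4\right) = 1 \cdot 137 = 137$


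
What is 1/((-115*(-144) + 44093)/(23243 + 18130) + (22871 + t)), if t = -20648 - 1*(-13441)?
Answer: 41373/648127325 ≈ 6.3835e-5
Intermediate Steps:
t = -7207 (t = -20648 + 13441 = -7207)
1/((-115*(-144) + 44093)/(23243 + 18130) + (22871 + t)) = 1/((-115*(-144) + 44093)/(23243 + 18130) + (22871 - 7207)) = 1/((16560 + 44093)/41373 + 15664) = 1/(60653*(1/41373) + 15664) = 1/(60653/41373 + 15664) = 1/(648127325/41373) = 41373/648127325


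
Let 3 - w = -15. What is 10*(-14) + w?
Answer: -122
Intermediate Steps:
w = 18 (w = 3 - 1*(-15) = 3 + 15 = 18)
10*(-14) + w = 10*(-14) + 18 = -140 + 18 = -122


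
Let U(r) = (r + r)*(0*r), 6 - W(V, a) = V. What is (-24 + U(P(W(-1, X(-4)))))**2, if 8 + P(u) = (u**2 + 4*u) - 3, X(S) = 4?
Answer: 576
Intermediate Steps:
W(V, a) = 6 - V
P(u) = -11 + u**2 + 4*u (P(u) = -8 + ((u**2 + 4*u) - 3) = -8 + (-3 + u**2 + 4*u) = -11 + u**2 + 4*u)
U(r) = 0 (U(r) = (2*r)*0 = 0)
(-24 + U(P(W(-1, X(-4)))))**2 = (-24 + 0)**2 = (-24)**2 = 576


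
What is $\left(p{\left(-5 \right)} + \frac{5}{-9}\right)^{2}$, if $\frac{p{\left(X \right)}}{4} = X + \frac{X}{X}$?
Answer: $\frac{22201}{81} \approx 274.09$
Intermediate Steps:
$p{\left(X \right)} = 4 + 4 X$ ($p{\left(X \right)} = 4 \left(X + \frac{X}{X}\right) = 4 \left(X + 1\right) = 4 \left(1 + X\right) = 4 + 4 X$)
$\left(p{\left(-5 \right)} + \frac{5}{-9}\right)^{2} = \left(\left(4 + 4 \left(-5\right)\right) + \frac{5}{-9}\right)^{2} = \left(\left(4 - 20\right) + 5 \left(- \frac{1}{9}\right)\right)^{2} = \left(-16 - \frac{5}{9}\right)^{2} = \left(- \frac{149}{9}\right)^{2} = \frac{22201}{81}$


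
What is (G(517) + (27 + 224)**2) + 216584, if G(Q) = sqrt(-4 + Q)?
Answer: 279585 + 3*sqrt(57) ≈ 2.7961e+5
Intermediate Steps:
(G(517) + (27 + 224)**2) + 216584 = (sqrt(-4 + 517) + (27 + 224)**2) + 216584 = (sqrt(513) + 251**2) + 216584 = (3*sqrt(57) + 63001) + 216584 = (63001 + 3*sqrt(57)) + 216584 = 279585 + 3*sqrt(57)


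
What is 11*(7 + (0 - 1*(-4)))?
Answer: 121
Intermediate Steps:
11*(7 + (0 - 1*(-4))) = 11*(7 + (0 + 4)) = 11*(7 + 4) = 11*11 = 121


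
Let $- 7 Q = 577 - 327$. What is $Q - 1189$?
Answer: $- \frac{8573}{7} \approx -1224.7$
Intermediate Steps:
$Q = - \frac{250}{7}$ ($Q = - \frac{577 - 327}{7} = \left(- \frac{1}{7}\right) 250 = - \frac{250}{7} \approx -35.714$)
$Q - 1189 = - \frac{250}{7} - 1189 = - \frac{8573}{7}$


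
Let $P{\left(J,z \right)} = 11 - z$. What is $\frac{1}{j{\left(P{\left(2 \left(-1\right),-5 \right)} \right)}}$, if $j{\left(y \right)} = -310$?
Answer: $- \frac{1}{310} \approx -0.0032258$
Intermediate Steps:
$\frac{1}{j{\left(P{\left(2 \left(-1\right),-5 \right)} \right)}} = \frac{1}{-310} = - \frac{1}{310}$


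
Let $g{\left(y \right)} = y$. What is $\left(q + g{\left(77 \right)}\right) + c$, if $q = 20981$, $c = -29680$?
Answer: $-8622$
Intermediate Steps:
$\left(q + g{\left(77 \right)}\right) + c = \left(20981 + 77\right) - 29680 = 21058 - 29680 = -8622$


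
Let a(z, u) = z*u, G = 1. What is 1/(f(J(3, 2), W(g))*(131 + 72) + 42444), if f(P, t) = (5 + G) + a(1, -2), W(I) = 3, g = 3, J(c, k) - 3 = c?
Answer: 1/43256 ≈ 2.3118e-5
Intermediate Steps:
a(z, u) = u*z
J(c, k) = 3 + c
f(P, t) = 4 (f(P, t) = (5 + 1) - 2*1 = 6 - 2 = 4)
1/(f(J(3, 2), W(g))*(131 + 72) + 42444) = 1/(4*(131 + 72) + 42444) = 1/(4*203 + 42444) = 1/(812 + 42444) = 1/43256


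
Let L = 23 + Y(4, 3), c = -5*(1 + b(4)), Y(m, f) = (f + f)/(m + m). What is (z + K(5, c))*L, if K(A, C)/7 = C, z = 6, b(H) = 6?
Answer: -22705/4 ≈ -5676.3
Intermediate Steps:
Y(m, f) = f/m (Y(m, f) = (2*f)/((2*m)) = (2*f)*(1/(2*m)) = f/m)
c = -35 (c = -5*(1 + 6) = -5*7 = -35)
K(A, C) = 7*C
L = 95/4 (L = 23 + 3/4 = 23 + 3*(¼) = 23 + ¾ = 95/4 ≈ 23.750)
(z + K(5, c))*L = (6 + 7*(-35))*(95/4) = (6 - 245)*(95/4) = -239*95/4 = -22705/4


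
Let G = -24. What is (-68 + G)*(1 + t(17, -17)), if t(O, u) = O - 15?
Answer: -276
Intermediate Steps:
t(O, u) = -15 + O
(-68 + G)*(1 + t(17, -17)) = (-68 - 24)*(1 + (-15 + 17)) = -92*(1 + 2) = -92*3 = -276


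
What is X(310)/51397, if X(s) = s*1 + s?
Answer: 620/51397 ≈ 0.012063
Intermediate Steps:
X(s) = 2*s (X(s) = s + s = 2*s)
X(310)/51397 = (2*310)/51397 = 620*(1/51397) = 620/51397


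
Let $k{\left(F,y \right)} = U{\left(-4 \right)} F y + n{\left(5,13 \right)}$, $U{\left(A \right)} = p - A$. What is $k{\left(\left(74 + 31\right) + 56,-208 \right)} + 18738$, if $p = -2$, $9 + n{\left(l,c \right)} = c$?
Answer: $-48234$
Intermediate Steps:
$n{\left(l,c \right)} = -9 + c$
$U{\left(A \right)} = -2 - A$
$k{\left(F,y \right)} = 4 + 2 F y$ ($k{\left(F,y \right)} = \left(-2 - -4\right) F y + \left(-9 + 13\right) = \left(-2 + 4\right) F y + 4 = 2 F y + 4 = 4 + 2 F y$)
$k{\left(\left(74 + 31\right) + 56,-208 \right)} + 18738 = \left(4 + 2 \left(\left(74 + 31\right) + 56\right) \left(-208\right)\right) + 18738 = \left(4 + 2 \left(105 + 56\right) \left(-208\right)\right) + 18738 = \left(4 + 2 \cdot 161 \left(-208\right)\right) + 18738 = \left(4 - 66976\right) + 18738 = -66972 + 18738 = -48234$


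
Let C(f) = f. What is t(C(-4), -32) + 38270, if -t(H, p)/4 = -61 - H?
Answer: 38498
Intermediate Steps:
t(H, p) = 244 + 4*H (t(H, p) = -4*(-61 - H) = 244 + 4*H)
t(C(-4), -32) + 38270 = (244 + 4*(-4)) + 38270 = (244 - 16) + 38270 = 228 + 38270 = 38498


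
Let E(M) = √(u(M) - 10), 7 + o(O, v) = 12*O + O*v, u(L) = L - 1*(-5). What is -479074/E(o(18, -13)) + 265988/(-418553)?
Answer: -265988/418553 + 239537*I*√30/15 ≈ -0.63549 + 87467.0*I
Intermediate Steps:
u(L) = 5 + L (u(L) = L + 5 = 5 + L)
o(O, v) = -7 + 12*O + O*v (o(O, v) = -7 + (12*O + O*v) = -7 + 12*O + O*v)
E(M) = √(-5 + M) (E(M) = √((5 + M) - 10) = √(-5 + M))
-479074/E(o(18, -13)) + 265988/(-418553) = -479074/√(-5 + (-7 + 12*18 + 18*(-13))) + 265988/(-418553) = -479074/√(-5 + (-7 + 216 - 234)) + 265988*(-1/418553) = -479074/√(-5 - 25) - 265988/418553 = -479074*(-I*√30/30) - 265988/418553 = -(-239537)*I*√30/15 - 265988/418553 = 239537*I*√30/15 - 265988/418553 = -265988/418553 + 239537*I*√30/15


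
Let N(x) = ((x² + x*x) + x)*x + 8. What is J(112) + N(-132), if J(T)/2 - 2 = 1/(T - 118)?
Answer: -13747501/3 ≈ -4.5825e+6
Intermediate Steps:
J(T) = 4 + 2/(-118 + T) (J(T) = 4 + 2/(T - 118) = 4 + 2/(-118 + T))
N(x) = 8 + x*(x + 2*x²) (N(x) = ((x² + x²) + x)*x + 8 = (2*x² + x)*x + 8 = (x + 2*x²)*x + 8 = x*(x + 2*x²) + 8 = 8 + x*(x + 2*x²))
J(112) + N(-132) = 2*(-235 + 2*112)/(-118 + 112) + (8 + (-132)² + 2*(-132)³) = 2*(-235 + 224)/(-6) + (8 + 17424 + 2*(-2299968)) = 2*(-⅙)*(-11) + (8 + 17424 - 4599936) = 11/3 - 4582504 = -13747501/3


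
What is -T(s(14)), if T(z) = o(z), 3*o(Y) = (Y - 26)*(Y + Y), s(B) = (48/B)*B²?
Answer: -289408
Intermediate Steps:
s(B) = 48*B
o(Y) = 2*Y*(-26 + Y)/3 (o(Y) = ((Y - 26)*(Y + Y))/3 = ((-26 + Y)*(2*Y))/3 = (2*Y*(-26 + Y))/3 = 2*Y*(-26 + Y)/3)
T(z) = 2*z*(-26 + z)/3
-T(s(14)) = -2*48*14*(-26 + 48*14)/3 = -2*672*(-26 + 672)/3 = -2*672*646/3 = -1*289408 = -289408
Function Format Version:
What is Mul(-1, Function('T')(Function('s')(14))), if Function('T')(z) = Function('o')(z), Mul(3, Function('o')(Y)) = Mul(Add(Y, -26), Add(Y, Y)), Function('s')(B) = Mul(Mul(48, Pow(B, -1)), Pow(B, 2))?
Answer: -289408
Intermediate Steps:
Function('s')(B) = Mul(48, B)
Function('o')(Y) = Mul(Rational(2, 3), Y, Add(-26, Y)) (Function('o')(Y) = Mul(Rational(1, 3), Mul(Add(Y, -26), Add(Y, Y))) = Mul(Rational(1, 3), Mul(Add(-26, Y), Mul(2, Y))) = Mul(Rational(1, 3), Mul(2, Y, Add(-26, Y))) = Mul(Rational(2, 3), Y, Add(-26, Y)))
Function('T')(z) = Mul(Rational(2, 3), z, Add(-26, z))
Mul(-1, Function('T')(Function('s')(14))) = Mul(-1, Mul(Rational(2, 3), Mul(48, 14), Add(-26, Mul(48, 14)))) = Mul(-1, Mul(Rational(2, 3), 672, Add(-26, 672))) = Mul(-1, Mul(Rational(2, 3), 672, 646)) = Mul(-1, 289408) = -289408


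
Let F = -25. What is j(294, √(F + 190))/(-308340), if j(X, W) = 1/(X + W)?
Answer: -49/4433466690 + √165/26600800140 ≈ -1.0569e-8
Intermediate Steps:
j(X, W) = 1/(W + X)
j(294, √(F + 190))/(-308340) = 1/((√(-25 + 190) + 294)*(-308340)) = -1/308340/(√165 + 294) = -1/308340/(294 + √165) = -1/(308340*(294 + √165))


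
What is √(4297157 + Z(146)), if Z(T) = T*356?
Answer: 9*√53693 ≈ 2085.5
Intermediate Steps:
Z(T) = 356*T
√(4297157 + Z(146)) = √(4297157 + 356*146) = √(4297157 + 51976) = √4349133 = 9*√53693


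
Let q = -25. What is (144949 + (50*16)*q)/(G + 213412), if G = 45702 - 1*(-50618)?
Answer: 124949/309732 ≈ 0.40341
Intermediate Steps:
G = 96320 (G = 45702 + 50618 = 96320)
(144949 + (50*16)*q)/(G + 213412) = (144949 + (50*16)*(-25))/(96320 + 213412) = (144949 + 800*(-25))/309732 = (144949 - 20000)*(1/309732) = 124949*(1/309732) = 124949/309732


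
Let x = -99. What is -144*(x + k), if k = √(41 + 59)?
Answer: 12816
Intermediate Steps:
k = 10 (k = √100 = 10)
-144*(x + k) = -144*(-99 + 10) = -144*(-89) = 12816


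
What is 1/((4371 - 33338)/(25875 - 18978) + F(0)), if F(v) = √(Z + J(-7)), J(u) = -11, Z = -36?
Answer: -199785399/3074811712 - 47568609*I*√47/3074811712 ≈ -0.064975 - 0.10606*I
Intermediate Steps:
F(v) = I*√47 (F(v) = √(-36 - 11) = √(-47) = I*√47)
1/((4371 - 33338)/(25875 - 18978) + F(0)) = 1/((4371 - 33338)/(25875 - 18978) + I*√47) = 1/(-28967/6897 + I*√47)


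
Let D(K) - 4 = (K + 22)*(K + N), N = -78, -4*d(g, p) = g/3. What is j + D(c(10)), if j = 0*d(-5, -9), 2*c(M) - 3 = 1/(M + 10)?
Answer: -2872119/1600 ≈ -1795.1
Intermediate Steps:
d(g, p) = -g/12 (d(g, p) = -g/(4*3) = -g/12)
c(M) = 3/2 + 1/(2*(10 + M)) (c(M) = 3/2 + 1/(2*(M + 10)) = 3/2 + 1/(2*(10 + M)))
j = 0 (j = 0*(-1/12*(-5)) = 0*(5/12) = 0)
D(K) = 4 + (-78 + K)*(22 + K) (D(K) = 4 + (K + 22)*(K - 78) = 4 + (22 + K)*(-78 + K) = 4 + (-78 + K)*(22 + K))
j + D(c(10)) = 0 + (-1712 + ((31 + 3*10)/(2*(10 + 10)))**2 - 28*(31 + 3*10)/(10 + 10)) = 0 + (-1712 + ((1/2)*(31 + 30)/20)**2 - 28*(31 + 30)/20) = 0 + (-1712 + ((1/2)*(1/20)*61)**2 - 28*61/20) = 0 + (-1712 + (61/40)**2 - 56*61/40) = 0 + (-1712 + 3721/1600 - 427/5) = 0 - 2872119/1600 = -2872119/1600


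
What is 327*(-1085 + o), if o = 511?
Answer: -187698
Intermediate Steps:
327*(-1085 + o) = 327*(-1085 + 511) = 327*(-574) = -187698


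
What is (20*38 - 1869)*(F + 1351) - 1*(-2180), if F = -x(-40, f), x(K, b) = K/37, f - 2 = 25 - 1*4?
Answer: -55399283/37 ≈ -1.4973e+6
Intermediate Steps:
f = 23 (f = 2 + (25 - 1*4) = 2 + (25 - 4) = 2 + 21 = 23)
x(K, b) = K/37 (x(K, b) = K*(1/37) = K/37)
F = 40/37 (F = -(-40)/37 = -1*(-40/37) = 40/37 ≈ 1.0811)
(20*38 - 1869)*(F + 1351) - 1*(-2180) = (20*38 - 1869)*(40/37 + 1351) - 1*(-2180) = (760 - 1869)*(50027/37) + 2180 = -1109*50027/37 + 2180 = -55479943/37 + 2180 = -55399283/37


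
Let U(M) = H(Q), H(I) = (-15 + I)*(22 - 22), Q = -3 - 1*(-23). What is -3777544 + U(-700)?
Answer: -3777544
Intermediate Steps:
Q = 20 (Q = -3 + 23 = 20)
H(I) = 0 (H(I) = (-15 + I)*0 = 0)
U(M) = 0
-3777544 + U(-700) = -3777544 + 0 = -3777544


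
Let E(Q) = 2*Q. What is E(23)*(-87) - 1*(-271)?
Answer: -3731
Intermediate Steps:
E(23)*(-87) - 1*(-271) = (2*23)*(-87) - 1*(-271) = 46*(-87) + 271 = -4002 + 271 = -3731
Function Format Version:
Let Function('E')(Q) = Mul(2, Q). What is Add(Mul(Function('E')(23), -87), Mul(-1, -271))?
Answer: -3731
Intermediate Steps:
Add(Mul(Function('E')(23), -87), Mul(-1, -271)) = Add(Mul(Mul(2, 23), -87), Mul(-1, -271)) = Add(Mul(46, -87), 271) = Add(-4002, 271) = -3731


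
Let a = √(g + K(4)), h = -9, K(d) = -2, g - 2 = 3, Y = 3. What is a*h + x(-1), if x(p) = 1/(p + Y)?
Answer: ½ - 9*√3 ≈ -15.088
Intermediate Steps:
g = 5 (g = 2 + 3 = 5)
x(p) = 1/(3 + p) (x(p) = 1/(p + 3) = 1/(3 + p))
a = √3 (a = √(5 - 2) = √3 ≈ 1.7320)
a*h + x(-1) = √3*(-9) + 1/(3 - 1) = -9*√3 + 1/2 = -9*√3 + ½ = ½ - 9*√3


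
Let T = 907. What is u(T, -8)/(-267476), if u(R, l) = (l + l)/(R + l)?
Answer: 4/60115231 ≈ 6.6539e-8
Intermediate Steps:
u(R, l) = 2*l/(R + l) (u(R, l) = (2*l)/(R + l) = 2*l/(R + l))
u(T, -8)/(-267476) = (2*(-8)/(907 - 8))/(-267476) = (2*(-8)/899)*(-1/267476) = (2*(-8)*(1/899))*(-1/267476) = -16/899*(-1/267476) = 4/60115231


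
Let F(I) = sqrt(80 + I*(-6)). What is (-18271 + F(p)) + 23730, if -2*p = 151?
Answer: 5459 + sqrt(533) ≈ 5482.1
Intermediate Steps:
p = -151/2 (p = -1/2*151 = -151/2 ≈ -75.500)
F(I) = sqrt(80 - 6*I)
(-18271 + F(p)) + 23730 = (-18271 + sqrt(80 - 6*(-151/2))) + 23730 = (-18271 + sqrt(80 + 453)) + 23730 = (-18271 + sqrt(533)) + 23730 = 5459 + sqrt(533)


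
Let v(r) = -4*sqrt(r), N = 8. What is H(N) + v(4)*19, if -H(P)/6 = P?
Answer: -200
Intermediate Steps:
H(P) = -6*P
H(N) + v(4)*19 = -6*8 - 4*sqrt(4)*19 = -48 - 4*2*19 = -48 - 8*19 = -48 - 152 = -200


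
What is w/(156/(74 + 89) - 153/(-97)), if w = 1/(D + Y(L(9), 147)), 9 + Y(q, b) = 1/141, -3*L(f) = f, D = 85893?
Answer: 743117/161748528265 ≈ 4.5943e-6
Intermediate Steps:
L(f) = -f/3
Y(q, b) = -1268/141 (Y(q, b) = -9 + 1/141 = -1268/141)
w = 141/12109645 (w = 1/(85893 - 1268/141) = 1/(12109645/141) = 141/12109645 ≈ 1.1644e-5)
w/(156/(74 + 89) - 153/(-97)) = 141/(12109645*(156/(74 + 89) - 153/(-97))) = 141/(12109645*(156/163 - 153*(-1/97))) = 141/(12109645*((1/163)*156 + 153/97)) = 141/(12109645*(156/163 + 153/97)) = 141/(12109645*(40071/15811)) = (141/12109645)*(15811/40071) = 743117/161748528265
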